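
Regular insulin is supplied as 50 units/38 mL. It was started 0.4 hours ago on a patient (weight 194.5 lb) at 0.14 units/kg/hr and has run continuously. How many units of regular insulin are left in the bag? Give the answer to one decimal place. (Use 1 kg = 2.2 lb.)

Weight = 194.5 lb ÷ 2.2 lb/kg = 88.40909 kg
Dose = 0.14 units/kg/hr × 88.40909 kg = 12.37727 units/hr
Concentration = 50 units ÷ 38 mL = 1.315789 units/mL
Rate = 12.37727 units/hr ÷ 1.315789 units/mL = 9.406727 mL/hr
Volume infused = 9.406727 mL/hr × 0.4 hr = 3.762691 mL
Volume remaining = 38 − 3.762691 = 34.23731 mL
Drug remaining = 34.23731 mL × 1.315789 units/mL = 45.04909 units

45.0 units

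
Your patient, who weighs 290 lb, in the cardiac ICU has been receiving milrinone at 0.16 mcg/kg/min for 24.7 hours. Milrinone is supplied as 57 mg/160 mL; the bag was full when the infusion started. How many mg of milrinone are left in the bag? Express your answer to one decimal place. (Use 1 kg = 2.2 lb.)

Weight = 290 lb ÷ 2.2 lb/kg = 131.8182 kg
Dose = 0.16 mcg/kg/min × 131.8182 kg = 21.09091 mcg/min
21.09091 mcg/min × 60 min/hr = 1265.455 mcg/hr
Concentration = 57 mg ÷ 160 mL = 0.35625 mg/mL = 356.25 mcg/mL
Rate = 1265.455 mcg/hr ÷ 356.25 mcg/mL = 3.552153 mL/hr
Volume infused = 3.552153 mL/hr × 24.7 hr = 87.73818 mL
Volume remaining = 160 − 87.73818 = 72.26182 mL
Drug remaining = 72.26182 mL × 356.25 mcg/mL = 25743.27 mcg = 25.74327 mg

25.7 mg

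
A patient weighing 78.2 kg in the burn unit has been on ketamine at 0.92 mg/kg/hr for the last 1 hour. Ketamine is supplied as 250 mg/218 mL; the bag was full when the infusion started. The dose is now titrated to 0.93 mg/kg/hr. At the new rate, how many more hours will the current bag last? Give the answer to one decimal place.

Initial rate:
Dose = 0.92 mg/kg/hr × 78.2 kg = 71.944 mg/hr
Concentration = 250 mg ÷ 218 mL = 1.146789 mg/mL
Rate = 71.944 mg/hr ÷ 1.146789 mg/mL = 62.73517 mL/hr
Volume infused so far = 62.73517 mL/hr × 1 hr = 62.73517 mL
Volume remaining = 218 − 62.73517 = 155.2648 mL
New rate:
Dose = 0.93 mg/kg/hr × 78.2 kg = 72.726 mg/hr
Rate = 72.726 mg/hr ÷ 1.146789 mg/mL = 63.41707 mL/hr
Time remaining = 155.2648 mL ÷ 63.41707 mL/hr = 2.448313 hr

2.4 hours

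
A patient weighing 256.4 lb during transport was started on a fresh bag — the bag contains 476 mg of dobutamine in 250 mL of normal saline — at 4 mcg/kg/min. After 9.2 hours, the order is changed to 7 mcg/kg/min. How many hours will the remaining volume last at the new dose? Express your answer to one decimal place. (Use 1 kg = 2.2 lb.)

Initial rate:
Weight = 256.4 lb ÷ 2.2 lb/kg = 116.5455 kg
Dose = 4 mcg/kg/min × 116.5455 kg = 466.1818 mcg/min
466.1818 mcg/min × 60 min/hr = 27970.91 mcg/hr
Concentration = 476 mg ÷ 250 mL = 1.904 mg/mL = 1904 mcg/mL
Rate = 27970.91 mcg/hr ÷ 1904 mcg/mL = 14.6906 mL/hr
Volume infused so far = 14.6906 mL/hr × 9.2 hr = 135.1536 mL
Volume remaining = 250 − 135.1536 = 114.8464 mL
New rate:
Dose = 7 mcg/kg/min × 116.5455 kg = 815.8182 mcg/min
815.8182 mcg/min × 60 min/hr = 48949.09 mcg/hr
Rate = 48949.09 mcg/hr ÷ 1904 mcg/mL = 25.70856 mL/hr
Time remaining = 114.8464 mL ÷ 25.70856 mL/hr = 4.467246 hr

4.5 hours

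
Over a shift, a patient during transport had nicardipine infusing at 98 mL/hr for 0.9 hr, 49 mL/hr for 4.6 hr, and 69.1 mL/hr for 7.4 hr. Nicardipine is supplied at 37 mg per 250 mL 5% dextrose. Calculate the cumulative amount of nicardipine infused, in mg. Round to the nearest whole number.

Concentration = 37 mg ÷ 250 mL = 0.148 mg/mL
Stage 1: 98 mL/hr × 0.9 hr = 88.2 mL → 88.2 mL × 0.148 mg/mL = 13.0536 mg
Stage 2: 49 mL/hr × 4.6 hr = 225.4 mL → 225.4 mL × 0.148 mg/mL = 33.3592 mg
Stage 3: 69.1 mL/hr × 7.4 hr = 511.34 mL → 511.34 mL × 0.148 mg/mL = 75.67832 mg
Total = 13.0536 + 33.3592 + 75.67832 = 122.0911 mg

122 mg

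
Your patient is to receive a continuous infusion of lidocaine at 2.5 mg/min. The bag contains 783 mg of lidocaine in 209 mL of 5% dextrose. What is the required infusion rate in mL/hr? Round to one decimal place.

40.0 mL/hr

2.5 mg/min × 60 min/hr = 150 mg/hr
Concentration = 783 mg ÷ 209 mL = 3.746411 mg/mL
Rate = 150 mg/hr ÷ 3.746411 mg/mL = 40.03831 mL/hr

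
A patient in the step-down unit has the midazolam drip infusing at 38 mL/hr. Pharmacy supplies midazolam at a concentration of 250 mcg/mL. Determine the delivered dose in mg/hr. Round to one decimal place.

9.5 mg/hr

Concentration = 250 mcg/mL = 0.25 mg/mL
Drug rate = 38 mL/hr × 0.25 mg/mL = 9.5 mg/hr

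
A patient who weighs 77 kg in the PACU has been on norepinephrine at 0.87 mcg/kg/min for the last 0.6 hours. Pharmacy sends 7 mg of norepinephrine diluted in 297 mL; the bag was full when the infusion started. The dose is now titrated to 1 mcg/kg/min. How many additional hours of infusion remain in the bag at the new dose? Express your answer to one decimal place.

Initial rate:
Dose = 0.87 mcg/kg/min × 77 kg = 66.99 mcg/min
66.99 mcg/min × 60 min/hr = 4019.4 mcg/hr
Concentration = 7 mg ÷ 297 mL = 0.02356902 mg/mL = 23.56902 mcg/mL
Rate = 4019.4 mcg/hr ÷ 23.56902 mcg/mL = 170.5374 mL/hr
Volume infused so far = 170.5374 mL/hr × 0.6 hr = 102.3224 mL
Volume remaining = 297 − 102.3224 = 194.6776 mL
New rate:
Dose = 1 mcg/kg/min × 77 kg = 77 mcg/min
77 mcg/min × 60 min/hr = 4620 mcg/hr
Rate = 4620 mcg/hr ÷ 23.56902 mcg/mL = 196.02 mL/hr
Time remaining = 194.6776 mL ÷ 196.02 mL/hr = 0.9931515 hr

1.0 hours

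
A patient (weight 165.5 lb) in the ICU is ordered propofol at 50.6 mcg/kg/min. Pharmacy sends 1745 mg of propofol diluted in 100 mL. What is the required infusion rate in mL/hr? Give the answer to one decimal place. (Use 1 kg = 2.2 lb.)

13.1 mL/hr

Weight = 165.5 lb ÷ 2.2 lb/kg = 75.22727 kg
Dose = 50.6 mcg/kg/min × 75.22727 kg = 3806.5 mcg/min
3806.5 mcg/min × 60 min/hr = 228390 mcg/hr
Concentration = 1745 mg ÷ 100 mL = 17.45 mg/mL = 17450 mcg/mL
Rate = 228390 mcg/hr ÷ 17450 mcg/mL = 13.08825 mL/hr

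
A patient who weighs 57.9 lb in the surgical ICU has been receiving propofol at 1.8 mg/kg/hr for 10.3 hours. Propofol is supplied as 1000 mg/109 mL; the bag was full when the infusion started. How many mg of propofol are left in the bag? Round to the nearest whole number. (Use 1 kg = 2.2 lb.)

512 mg

Weight = 57.9 lb ÷ 2.2 lb/kg = 26.31818 kg
Dose = 1.8 mg/kg/hr × 26.31818 kg = 47.37273 mg/hr
Concentration = 1000 mg ÷ 109 mL = 9.174312 mg/mL
Rate = 47.37273 mg/hr ÷ 9.174312 mg/mL = 5.163627 mL/hr
Volume infused = 5.163627 mL/hr × 10.3 hr = 53.18536 mL
Volume remaining = 109 − 53.18536 = 55.81464 mL
Drug remaining = 55.81464 mL × 9.174312 mg/mL = 512.0609 mg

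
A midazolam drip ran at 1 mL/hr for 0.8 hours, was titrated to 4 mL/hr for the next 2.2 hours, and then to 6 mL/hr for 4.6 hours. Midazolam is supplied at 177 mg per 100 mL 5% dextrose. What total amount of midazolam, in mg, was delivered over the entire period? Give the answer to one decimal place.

Concentration = 177 mg ÷ 100 mL = 1.77 mg/mL
Stage 1: 1 mL/hr × 0.8 hr = 0.8 mL → 0.8 mL × 1.77 mg/mL = 1.416 mg
Stage 2: 4 mL/hr × 2.2 hr = 8.8 mL → 8.8 mL × 1.77 mg/mL = 15.576 mg
Stage 3: 6 mL/hr × 4.6 hr = 27.6 mL → 27.6 mL × 1.77 mg/mL = 48.852 mg
Total = 1.416 + 15.576 + 48.852 = 65.844 mg

65.8 mg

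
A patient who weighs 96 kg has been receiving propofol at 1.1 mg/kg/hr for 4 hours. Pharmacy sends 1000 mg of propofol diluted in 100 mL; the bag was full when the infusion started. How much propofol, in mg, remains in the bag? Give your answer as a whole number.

578 mg

Dose = 1.1 mg/kg/hr × 96 kg = 105.6 mg/hr
Concentration = 1000 mg ÷ 100 mL = 10 mg/mL
Rate = 105.6 mg/hr ÷ 10 mg/mL = 10.56 mL/hr
Volume infused = 10.56 mL/hr × 4 hr = 42.24 mL
Volume remaining = 100 − 42.24 = 57.76 mL
Drug remaining = 57.76 mL × 10 mg/mL = 577.6 mg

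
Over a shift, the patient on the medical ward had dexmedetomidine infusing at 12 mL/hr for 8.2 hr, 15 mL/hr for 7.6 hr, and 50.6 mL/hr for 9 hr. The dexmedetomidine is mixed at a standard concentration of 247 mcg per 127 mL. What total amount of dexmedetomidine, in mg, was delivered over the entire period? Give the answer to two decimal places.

1.30 mg

Concentration = 247 mcg ÷ 127 mL = 1.944882 mcg/mL
Stage 1: 12 mL/hr × 8.2 hr = 98.4 mL → 98.4 mL × 1.944882 mcg/mL = 191.3764 mcg
Stage 2: 15 mL/hr × 7.6 hr = 114 mL → 114 mL × 1.944882 mcg/mL = 221.7165 mcg
Stage 3: 50.6 mL/hr × 9 hr = 455.4 mL → 455.4 mL × 1.944882 mcg/mL = 885.6992 mcg
Total = 191.3764 + 221.7165 + 885.6992 = 1298.792 mcg = 1.298792 mg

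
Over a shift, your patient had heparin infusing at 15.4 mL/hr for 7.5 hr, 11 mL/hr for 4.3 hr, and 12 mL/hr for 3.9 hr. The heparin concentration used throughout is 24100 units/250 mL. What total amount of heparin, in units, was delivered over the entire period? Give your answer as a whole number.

20205 units

Concentration = 24100 units ÷ 250 mL = 96.4 units/mL
Stage 1: 15.4 mL/hr × 7.5 hr = 115.5 mL → 115.5 mL × 96.4 units/mL = 11134.2 units
Stage 2: 11 mL/hr × 4.3 hr = 47.3 mL → 47.3 mL × 96.4 units/mL = 4559.72 units
Stage 3: 12 mL/hr × 3.9 hr = 46.8 mL → 46.8 mL × 96.4 units/mL = 4511.52 units
Total = 11134.2 + 4559.72 + 4511.52 = 20205.44 units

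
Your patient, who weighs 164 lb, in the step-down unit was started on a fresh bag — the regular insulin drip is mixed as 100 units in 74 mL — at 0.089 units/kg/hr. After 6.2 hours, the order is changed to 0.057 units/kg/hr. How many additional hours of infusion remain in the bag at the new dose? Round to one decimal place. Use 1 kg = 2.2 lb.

Initial rate:
Weight = 164 lb ÷ 2.2 lb/kg = 74.54545 kg
Dose = 0.089 units/kg/hr × 74.54545 kg = 6.634545 units/hr
Concentration = 100 units ÷ 74 mL = 1.351351 units/mL
Rate = 6.634545 units/hr ÷ 1.351351 units/mL = 4.909564 mL/hr
Volume infused so far = 4.909564 mL/hr × 6.2 hr = 30.43929 mL
Volume remaining = 74 − 30.43929 = 43.56071 mL
New rate:
Dose = 0.057 units/kg/hr × 74.54545 kg = 4.249091 units/hr
Rate = 4.249091 units/hr ÷ 1.351351 units/mL = 3.144327 mL/hr
Time remaining = 43.56071 mL ÷ 3.144327 mL/hr = 13.85374 hr

13.9 hours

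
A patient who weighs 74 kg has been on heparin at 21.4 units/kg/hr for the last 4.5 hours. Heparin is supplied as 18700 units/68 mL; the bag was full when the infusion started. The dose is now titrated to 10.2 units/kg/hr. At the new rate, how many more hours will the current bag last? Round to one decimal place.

15.3 hours

Initial rate:
Dose = 21.4 units/kg/hr × 74 kg = 1583.6 units/hr
Concentration = 18700 units ÷ 68 mL = 275 units/mL
Rate = 1583.6 units/hr ÷ 275 units/mL = 5.758545 mL/hr
Volume infused so far = 5.758545 mL/hr × 4.5 hr = 25.91345 mL
Volume remaining = 68 − 25.91345 = 42.08655 mL
New rate:
Dose = 10.2 units/kg/hr × 74 kg = 754.8 units/hr
Rate = 754.8 units/hr ÷ 275 units/mL = 2.744727 mL/hr
Time remaining = 42.08655 mL ÷ 2.744727 mL/hr = 15.3336 hr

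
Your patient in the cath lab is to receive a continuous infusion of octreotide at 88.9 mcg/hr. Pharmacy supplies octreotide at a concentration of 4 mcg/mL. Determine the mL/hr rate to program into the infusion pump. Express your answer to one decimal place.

Rate = 88.9 mcg/hr ÷ 4 mcg/mL = 22.225 mL/hr

22.2 mL/hr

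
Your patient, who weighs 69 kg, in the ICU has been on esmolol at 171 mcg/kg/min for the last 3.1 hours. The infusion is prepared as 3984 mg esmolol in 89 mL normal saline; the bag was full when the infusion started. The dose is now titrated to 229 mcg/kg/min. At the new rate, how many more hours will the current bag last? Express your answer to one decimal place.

1.9 hours

Initial rate:
Dose = 171 mcg/kg/min × 69 kg = 11799 mcg/min
11799 mcg/min × 60 min/hr = 707940 mcg/hr
Concentration = 3984 mg ÷ 89 mL = 44.76404 mg/mL = 44764.04 mcg/mL
Rate = 707940 mcg/hr ÷ 44764.04 mcg/mL = 15.81492 mL/hr
Volume infused so far = 15.81492 mL/hr × 3.1 hr = 49.02627 mL
Volume remaining = 89 − 49.02627 = 39.97373 mL
New rate:
Dose = 229 mcg/kg/min × 69 kg = 15801 mcg/min
15801 mcg/min × 60 min/hr = 948060 mcg/hr
Rate = 948060 mcg/hr ÷ 44764.04 mcg/mL = 21.17905 mL/hr
Time remaining = 39.97373 mL ÷ 21.17905 mL/hr = 1.887419 hr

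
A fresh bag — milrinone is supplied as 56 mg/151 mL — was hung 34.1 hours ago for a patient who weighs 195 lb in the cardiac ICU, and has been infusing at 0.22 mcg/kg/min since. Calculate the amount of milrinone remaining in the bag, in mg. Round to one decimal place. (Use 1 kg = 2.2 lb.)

16.1 mg

Weight = 195 lb ÷ 2.2 lb/kg = 88.63636 kg
Dose = 0.22 mcg/kg/min × 88.63636 kg = 19.5 mcg/min
19.5 mcg/min × 60 min/hr = 1170 mcg/hr
Concentration = 56 mg ÷ 151 mL = 0.3708609 mg/mL = 370.8609 mcg/mL
Rate = 1170 mcg/hr ÷ 370.8609 mcg/mL = 3.154821 mL/hr
Volume infused = 3.154821 mL/hr × 34.1 hr = 107.5794 mL
Volume remaining = 151 − 107.5794 = 43.42059 mL
Drug remaining = 43.42059 mL × 370.8609 mcg/mL = 16103 mcg = 16.103 mg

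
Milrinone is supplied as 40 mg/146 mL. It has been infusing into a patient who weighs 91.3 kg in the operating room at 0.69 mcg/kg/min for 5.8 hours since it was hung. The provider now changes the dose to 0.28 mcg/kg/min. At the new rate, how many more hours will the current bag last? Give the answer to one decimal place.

11.8 hours

Initial rate:
Dose = 0.69 mcg/kg/min × 91.3 kg = 62.997 mcg/min
62.997 mcg/min × 60 min/hr = 3779.82 mcg/hr
Concentration = 40 mg ÷ 146 mL = 0.2739726 mg/mL = 273.9726 mcg/mL
Rate = 3779.82 mcg/hr ÷ 273.9726 mcg/mL = 13.79634 mL/hr
Volume infused so far = 13.79634 mL/hr × 5.8 hr = 80.01879 mL
Volume remaining = 146 − 80.01879 = 65.98121 mL
New rate:
Dose = 0.28 mcg/kg/min × 91.3 kg = 25.564 mcg/min
25.564 mcg/min × 60 min/hr = 1533.84 mcg/hr
Rate = 1533.84 mcg/hr ÷ 273.9726 mcg/mL = 5.598516 mL/hr
Time remaining = 65.98121 mL ÷ 5.598516 mL/hr = 11.78548 hr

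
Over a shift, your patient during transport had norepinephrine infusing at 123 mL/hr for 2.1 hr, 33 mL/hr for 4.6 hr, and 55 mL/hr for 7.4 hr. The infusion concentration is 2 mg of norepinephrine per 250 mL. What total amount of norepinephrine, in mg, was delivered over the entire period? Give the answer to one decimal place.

Concentration = 2 mg ÷ 250 mL = 0.008 mg/mL
Stage 1: 123 mL/hr × 2.1 hr = 258.3 mL → 258.3 mL × 0.008 mg/mL = 2.0664 mg
Stage 2: 33 mL/hr × 4.6 hr = 151.8 mL → 151.8 mL × 0.008 mg/mL = 1.2144 mg
Stage 3: 55 mL/hr × 7.4 hr = 407 mL → 407 mL × 0.008 mg/mL = 3.256 mg
Total = 2.0664 + 1.2144 + 3.256 = 6.5368 mg

6.5 mg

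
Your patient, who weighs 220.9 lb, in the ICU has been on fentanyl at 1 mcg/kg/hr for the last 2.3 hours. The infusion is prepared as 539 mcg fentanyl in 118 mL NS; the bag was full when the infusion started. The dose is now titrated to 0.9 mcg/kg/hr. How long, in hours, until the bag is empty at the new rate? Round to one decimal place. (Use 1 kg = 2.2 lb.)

Initial rate:
Weight = 220.9 lb ÷ 2.2 lb/kg = 100.4091 kg
Dose = 1 mcg/kg/hr × 100.4091 kg = 100.4091 mcg/hr
Concentration = 539 mcg ÷ 118 mL = 4.567797 mcg/mL
Rate = 100.4091 mcg/hr ÷ 4.567797 mcg/mL = 21.98195 mL/hr
Volume infused so far = 21.98195 mL/hr × 2.3 hr = 50.55849 mL
Volume remaining = 118 − 50.55849 = 67.44151 mL
New rate:
Dose = 0.9 mcg/kg/hr × 100.4091 kg = 90.36818 mcg/hr
Rate = 90.36818 mcg/hr ÷ 4.567797 mcg/mL = 19.78376 mL/hr
Time remaining = 67.44151 mL ÷ 19.78376 mL/hr = 3.408933 hr

3.4 hours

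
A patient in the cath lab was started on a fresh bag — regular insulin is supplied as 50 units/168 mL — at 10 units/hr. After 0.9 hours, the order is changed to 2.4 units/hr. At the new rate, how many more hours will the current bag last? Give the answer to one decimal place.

Initial rate:
Concentration = 50 units ÷ 168 mL = 0.297619 units/mL
Rate = 10 units/hr ÷ 0.297619 units/mL = 33.6 mL/hr
Volume infused so far = 33.6 mL/hr × 0.9 hr = 30.24 mL
Volume remaining = 168 − 30.24 = 137.76 mL
New rate:
Rate = 2.4 units/hr ÷ 0.297619 units/mL = 8.064 mL/hr
Time remaining = 137.76 mL ÷ 8.064 mL/hr = 17.08333 hr

17.1 hours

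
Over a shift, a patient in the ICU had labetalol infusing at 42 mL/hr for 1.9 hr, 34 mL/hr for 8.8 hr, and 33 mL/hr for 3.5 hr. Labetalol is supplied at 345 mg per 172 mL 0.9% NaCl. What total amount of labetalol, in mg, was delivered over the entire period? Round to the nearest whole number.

Concentration = 345 mg ÷ 172 mL = 2.005814 mg/mL
Stage 1: 42 mL/hr × 1.9 hr = 79.8 mL → 79.8 mL × 2.005814 mg/mL = 160.064 mg
Stage 2: 34 mL/hr × 8.8 hr = 299.2 mL → 299.2 mL × 2.005814 mg/mL = 600.1395 mg
Stage 3: 33 mL/hr × 3.5 hr = 115.5 mL → 115.5 mL × 2.005814 mg/mL = 231.6715 mg
Total = 160.064 + 600.1395 + 231.6715 = 991.875 mg

992 mg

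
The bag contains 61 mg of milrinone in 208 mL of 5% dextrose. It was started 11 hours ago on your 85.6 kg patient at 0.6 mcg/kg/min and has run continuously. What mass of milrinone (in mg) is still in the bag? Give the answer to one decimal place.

Dose = 0.6 mcg/kg/min × 85.6 kg = 51.36 mcg/min
51.36 mcg/min × 60 min/hr = 3081.6 mcg/hr
Concentration = 61 mg ÷ 208 mL = 0.2932692 mg/mL = 293.2692 mcg/mL
Rate = 3081.6 mcg/hr ÷ 293.2692 mcg/mL = 10.50775 mL/hr
Volume infused = 10.50775 mL/hr × 11 hr = 115.5853 mL
Volume remaining = 208 − 115.5853 = 92.41474 mL
Drug remaining = 92.41474 mL × 293.2692 mcg/mL = 27102.4 mcg = 27.1024 mg

27.1 mg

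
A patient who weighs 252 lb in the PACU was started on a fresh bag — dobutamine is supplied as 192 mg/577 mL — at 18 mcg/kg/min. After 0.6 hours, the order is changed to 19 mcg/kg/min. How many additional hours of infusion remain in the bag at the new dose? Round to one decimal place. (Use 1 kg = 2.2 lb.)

0.9 hours

Initial rate:
Weight = 252 lb ÷ 2.2 lb/kg = 114.5455 kg
Dose = 18 mcg/kg/min × 114.5455 kg = 2061.818 mcg/min
2061.818 mcg/min × 60 min/hr = 123709.1 mcg/hr
Concentration = 192 mg ÷ 577 mL = 0.3327556 mg/mL = 332.7556 mcg/mL
Rate = 123709.1 mcg/hr ÷ 332.7556 mcg/mL = 371.7716 mL/hr
Volume infused so far = 371.7716 mL/hr × 0.6 hr = 223.063 mL
Volume remaining = 577 − 223.063 = 353.937 mL
New rate:
Dose = 19 mcg/kg/min × 114.5455 kg = 2176.364 mcg/min
2176.364 mcg/min × 60 min/hr = 130581.8 mcg/hr
Rate = 130581.8 mcg/hr ÷ 332.7556 mcg/mL = 392.4256 mL/hr
Time remaining = 353.937 mL ÷ 392.4256 mL/hr = 0.9019215 hr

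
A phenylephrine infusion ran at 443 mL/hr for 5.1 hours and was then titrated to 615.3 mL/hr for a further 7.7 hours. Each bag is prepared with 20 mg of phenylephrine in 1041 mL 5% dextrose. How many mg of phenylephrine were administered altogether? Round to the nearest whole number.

Concentration = 20 mg ÷ 1041 mL = 0.0192123 mg/mL
Stage 1: 443 mL/hr × 5.1 hr = 2259.3 mL → 2259.3 mL × 0.0192123 mg/mL = 43.40634 mg
Stage 2: 615.3 mL/hr × 7.7 hr = 4737.81 mL → 4737.81 mL × 0.0192123 mg/mL = 91.02421 mg
Total = 43.40634 + 91.02421 = 134.4305 mg

134 mg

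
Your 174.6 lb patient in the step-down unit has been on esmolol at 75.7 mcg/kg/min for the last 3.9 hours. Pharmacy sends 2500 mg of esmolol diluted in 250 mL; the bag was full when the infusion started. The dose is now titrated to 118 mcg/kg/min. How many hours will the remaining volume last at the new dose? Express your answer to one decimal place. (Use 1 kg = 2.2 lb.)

Initial rate:
Weight = 174.6 lb ÷ 2.2 lb/kg = 79.36364 kg
Dose = 75.7 mcg/kg/min × 79.36364 kg = 6007.827 mcg/min
6007.827 mcg/min × 60 min/hr = 360469.6 mcg/hr
Concentration = 2500 mg ÷ 250 mL = 10 mg/mL = 10000 mcg/mL
Rate = 360469.6 mcg/hr ÷ 10000 mcg/mL = 36.04696 mL/hr
Volume infused so far = 36.04696 mL/hr × 3.9 hr = 140.5832 mL
Volume remaining = 250 − 140.5832 = 109.4168 mL
New rate:
Dose = 118 mcg/kg/min × 79.36364 kg = 9364.909 mcg/min
9364.909 mcg/min × 60 min/hr = 561894.5 mcg/hr
Rate = 561894.5 mcg/hr ÷ 10000 mcg/mL = 56.18945 mL/hr
Time remaining = 109.4168 mL ÷ 56.18945 mL/hr = 1.947284 hr

1.9 hours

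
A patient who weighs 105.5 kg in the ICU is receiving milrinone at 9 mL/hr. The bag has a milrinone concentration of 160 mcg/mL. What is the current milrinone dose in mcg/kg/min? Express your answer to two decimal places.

0.23 mcg/kg/min

Drug rate = 9 mL/hr × 160 mcg/mL = 1440 mcg/hr
1440 mcg/hr ÷ 60 min/hr = 24 mcg/min
24 mcg/min ÷ 105.5 kg = 0.2274882 mcg/kg/min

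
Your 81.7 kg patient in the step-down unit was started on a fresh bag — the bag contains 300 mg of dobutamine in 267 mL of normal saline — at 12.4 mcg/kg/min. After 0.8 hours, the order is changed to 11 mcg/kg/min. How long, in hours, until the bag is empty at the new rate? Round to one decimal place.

4.7 hours

Initial rate:
Dose = 12.4 mcg/kg/min × 81.7 kg = 1013.08 mcg/min
1013.08 mcg/min × 60 min/hr = 60784.8 mcg/hr
Concentration = 300 mg ÷ 267 mL = 1.123596 mg/mL = 1123.596 mcg/mL
Rate = 60784.8 mcg/hr ÷ 1123.596 mcg/mL = 54.09847 mL/hr
Volume infused so far = 54.09847 mL/hr × 0.8 hr = 43.27878 mL
Volume remaining = 267 − 43.27878 = 223.7212 mL
New rate:
Dose = 11 mcg/kg/min × 81.7 kg = 898.7 mcg/min
898.7 mcg/min × 60 min/hr = 53922 mcg/hr
Rate = 53922 mcg/hr ÷ 1123.596 mcg/mL = 47.99058 mL/hr
Time remaining = 223.7212 mL ÷ 47.99058 mL/hr = 4.661774 hr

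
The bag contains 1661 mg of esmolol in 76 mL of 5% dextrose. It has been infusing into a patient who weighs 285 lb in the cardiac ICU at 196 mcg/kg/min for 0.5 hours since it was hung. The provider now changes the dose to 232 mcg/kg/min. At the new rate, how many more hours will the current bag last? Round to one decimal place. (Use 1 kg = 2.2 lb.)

0.5 hours

Initial rate:
Weight = 285 lb ÷ 2.2 lb/kg = 129.5455 kg
Dose = 196 mcg/kg/min × 129.5455 kg = 25390.91 mcg/min
25390.91 mcg/min × 60 min/hr = 1523455 mcg/hr
Concentration = 1661 mg ÷ 76 mL = 21.85526 mg/mL = 21855.26 mcg/mL
Rate = 1523455 mcg/hr ÷ 21855.26 mcg/mL = 69.70653 mL/hr
Volume infused so far = 69.70653 mL/hr × 0.5 hr = 34.85326 mL
Volume remaining = 76 − 34.85326 = 41.14674 mL
New rate:
Dose = 232 mcg/kg/min × 129.5455 kg = 30054.55 mcg/min
30054.55 mcg/min × 60 min/hr = 1803273 mcg/hr
Rate = 1803273 mcg/hr ÷ 21855.26 mcg/mL = 82.50977 mL/hr
Time remaining = 41.14674 mL ÷ 82.50977 mL/hr = 0.4986893 hr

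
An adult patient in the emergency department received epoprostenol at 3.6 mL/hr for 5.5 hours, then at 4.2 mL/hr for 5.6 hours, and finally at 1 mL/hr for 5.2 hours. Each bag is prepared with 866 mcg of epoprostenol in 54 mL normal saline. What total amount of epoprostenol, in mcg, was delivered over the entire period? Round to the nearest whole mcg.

778 mcg

Concentration = 866 mcg ÷ 54 mL = 16.03704 mcg/mL
Stage 1: 3.6 mL/hr × 5.5 hr = 19.8 mL → 19.8 mL × 16.03704 mcg/mL = 317.5333 mcg
Stage 2: 4.2 mL/hr × 5.6 hr = 23.52 mL → 23.52 mL × 16.03704 mcg/mL = 377.1911 mcg
Stage 3: 1 mL/hr × 5.2 hr = 5.2 mL → 5.2 mL × 16.03704 mcg/mL = 83.39259 mcg
Total = 317.5333 + 377.1911 + 83.39259 = 778.117 mcg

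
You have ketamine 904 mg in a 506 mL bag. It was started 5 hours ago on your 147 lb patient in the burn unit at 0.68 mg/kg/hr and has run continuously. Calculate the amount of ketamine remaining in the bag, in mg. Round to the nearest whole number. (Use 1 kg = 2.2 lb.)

677 mg

Weight = 147 lb ÷ 2.2 lb/kg = 66.81818 kg
Dose = 0.68 mg/kg/hr × 66.81818 kg = 45.43636 mg/hr
Concentration = 904 mg ÷ 506 mL = 1.786561 mg/mL
Rate = 45.43636 mg/hr ÷ 1.786561 mg/mL = 25.4323 mL/hr
Volume infused = 25.4323 mL/hr × 5 hr = 127.1615 mL
Volume remaining = 506 − 127.1615 = 378.8385 mL
Drug remaining = 378.8385 mL × 1.786561 mg/mL = 676.8182 mg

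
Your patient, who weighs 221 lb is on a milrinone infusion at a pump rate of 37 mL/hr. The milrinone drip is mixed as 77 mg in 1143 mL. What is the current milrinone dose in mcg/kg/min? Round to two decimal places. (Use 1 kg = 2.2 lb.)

0.41 mcg/kg/min

Weight = 221 lb ÷ 2.2 lb/kg = 100.4545 kg
Concentration = 77 mg ÷ 1143 mL = 0.06736658 mg/mL = 67.36658 mcg/mL
Drug rate = 37 mL/hr × 67.36658 mcg/mL = 2492.563 mcg/hr
2492.563 mcg/hr ÷ 60 min/hr = 41.54272 mcg/min
41.54272 mcg/min ÷ 100.4545 kg = 0.4135475 mcg/kg/min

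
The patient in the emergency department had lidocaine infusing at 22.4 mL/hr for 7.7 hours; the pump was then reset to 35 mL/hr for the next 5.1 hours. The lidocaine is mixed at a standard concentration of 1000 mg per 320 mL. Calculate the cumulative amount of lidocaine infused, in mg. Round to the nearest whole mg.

1097 mg

Concentration = 1000 mg ÷ 320 mL = 3.125 mg/mL
Stage 1: 22.4 mL/hr × 7.7 hr = 172.48 mL → 172.48 mL × 3.125 mg/mL = 539 mg
Stage 2: 35 mL/hr × 5.1 hr = 178.5 mL → 178.5 mL × 3.125 mg/mL = 557.8125 mg
Total = 539 + 557.8125 = 1096.812 mg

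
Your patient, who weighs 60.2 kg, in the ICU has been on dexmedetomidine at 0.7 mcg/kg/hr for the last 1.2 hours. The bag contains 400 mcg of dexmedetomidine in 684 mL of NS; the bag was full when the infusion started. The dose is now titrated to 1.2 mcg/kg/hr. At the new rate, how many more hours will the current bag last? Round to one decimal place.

4.8 hours

Initial rate:
Dose = 0.7 mcg/kg/hr × 60.2 kg = 42.14 mcg/hr
Concentration = 400 mcg ÷ 684 mL = 0.5847953 mcg/mL
Rate = 42.14 mcg/hr ÷ 0.5847953 mcg/mL = 72.0594 mL/hr
Volume infused so far = 72.0594 mL/hr × 1.2 hr = 86.47128 mL
Volume remaining = 684 − 86.47128 = 597.5287 mL
New rate:
Dose = 1.2 mcg/kg/hr × 60.2 kg = 72.24 mcg/hr
Rate = 72.24 mcg/hr ÷ 0.5847953 mcg/mL = 123.5304 mL/hr
Time remaining = 597.5287 mL ÷ 123.5304 mL/hr = 4.837099 hr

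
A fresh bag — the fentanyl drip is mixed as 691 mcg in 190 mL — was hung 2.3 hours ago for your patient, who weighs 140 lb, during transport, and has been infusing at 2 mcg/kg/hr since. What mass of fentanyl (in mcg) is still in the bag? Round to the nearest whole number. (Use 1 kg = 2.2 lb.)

398 mcg

Weight = 140 lb ÷ 2.2 lb/kg = 63.63636 kg
Dose = 2 mcg/kg/hr × 63.63636 kg = 127.2727 mcg/hr
Concentration = 691 mcg ÷ 190 mL = 3.636842 mcg/mL
Rate = 127.2727 mcg/hr ÷ 3.636842 mcg/mL = 34.9954 mL/hr
Volume infused = 34.9954 mL/hr × 2.3 hr = 80.48941 mL
Volume remaining = 190 − 80.48941 = 109.5106 mL
Drug remaining = 109.5106 mL × 3.636842 mcg/mL = 398.2727 mcg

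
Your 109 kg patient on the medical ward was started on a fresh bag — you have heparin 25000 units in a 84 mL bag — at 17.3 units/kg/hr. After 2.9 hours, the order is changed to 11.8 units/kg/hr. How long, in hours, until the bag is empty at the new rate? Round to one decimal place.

Initial rate:
Dose = 17.3 units/kg/hr × 109 kg = 1885.7 units/hr
Concentration = 25000 units ÷ 84 mL = 297.619 units/mL
Rate = 1885.7 units/hr ÷ 297.619 units/mL = 6.335952 mL/hr
Volume infused so far = 6.335952 mL/hr × 2.9 hr = 18.37426 mL
Volume remaining = 84 − 18.37426 = 65.62574 mL
New rate:
Dose = 11.8 units/kg/hr × 109 kg = 1286.2 units/hr
Rate = 1286.2 units/hr ÷ 297.619 units/mL = 4.321632 mL/hr
Time remaining = 65.62574 mL ÷ 4.321632 mL/hr = 15.18541 hr

15.2 hours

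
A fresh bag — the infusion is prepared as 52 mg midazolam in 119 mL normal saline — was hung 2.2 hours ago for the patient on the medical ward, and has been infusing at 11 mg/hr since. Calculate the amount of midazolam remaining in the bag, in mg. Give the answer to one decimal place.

Concentration = 52 mg ÷ 119 mL = 0.4369748 mg/mL
Rate = 11 mg/hr ÷ 0.4369748 mg/mL = 25.17308 mL/hr
Volume infused = 25.17308 mL/hr × 2.2 hr = 55.38077 mL
Volume remaining = 119 − 55.38077 = 63.61923 mL
Drug remaining = 63.61923 mL × 0.4369748 mg/mL = 27.8 mg

27.8 mg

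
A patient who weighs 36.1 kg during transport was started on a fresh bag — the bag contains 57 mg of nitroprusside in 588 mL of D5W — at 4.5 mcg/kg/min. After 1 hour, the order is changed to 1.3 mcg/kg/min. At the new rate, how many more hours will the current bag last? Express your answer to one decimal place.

Initial rate:
Dose = 4.5 mcg/kg/min × 36.1 kg = 162.45 mcg/min
162.45 mcg/min × 60 min/hr = 9747 mcg/hr
Concentration = 57 mg ÷ 588 mL = 0.09693878 mg/mL = 96.93878 mcg/mL
Rate = 9747 mcg/hr ÷ 96.93878 mcg/mL = 100.548 mL/hr
Volume infused so far = 100.548 mL/hr × 1 hr = 100.548 mL
Volume remaining = 588 − 100.548 = 487.452 mL
New rate:
Dose = 1.3 mcg/kg/min × 36.1 kg = 46.93 mcg/min
46.93 mcg/min × 60 min/hr = 2815.8 mcg/hr
Rate = 2815.8 mcg/hr ÷ 96.93878 mcg/mL = 29.0472 mL/hr
Time remaining = 487.452 mL ÷ 29.0472 mL/hr = 16.78138 hr

16.8 hours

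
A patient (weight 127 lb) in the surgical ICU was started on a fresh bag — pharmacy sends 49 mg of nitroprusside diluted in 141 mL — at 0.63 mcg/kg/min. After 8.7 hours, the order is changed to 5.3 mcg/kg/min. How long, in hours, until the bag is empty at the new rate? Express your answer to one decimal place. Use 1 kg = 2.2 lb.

1.6 hours

Initial rate:
Weight = 127 lb ÷ 2.2 lb/kg = 57.72727 kg
Dose = 0.63 mcg/kg/min × 57.72727 kg = 36.36818 mcg/min
36.36818 mcg/min × 60 min/hr = 2182.091 mcg/hr
Concentration = 49 mg ÷ 141 mL = 0.3475177 mg/mL = 347.5177 mcg/mL
Rate = 2182.091 mcg/hr ÷ 347.5177 mcg/mL = 6.279078 mL/hr
Volume infused so far = 6.279078 mL/hr × 8.7 hr = 54.62798 mL
Volume remaining = 141 − 54.62798 = 86.37202 mL
New rate:
Dose = 5.3 mcg/kg/min × 57.72727 kg = 305.9545 mcg/min
305.9545 mcg/min × 60 min/hr = 18357.27 mcg/hr
Rate = 18357.27 mcg/hr ÷ 347.5177 mcg/mL = 52.82399 mL/hr
Time remaining = 86.37202 mL ÷ 52.82399 mL/hr = 1.635091 hr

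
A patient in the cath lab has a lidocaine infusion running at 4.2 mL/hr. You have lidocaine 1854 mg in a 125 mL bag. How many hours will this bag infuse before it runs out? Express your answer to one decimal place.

29.8 hours

Duration = 125 mL ÷ 4.2 mL/hr = 29.7619 hr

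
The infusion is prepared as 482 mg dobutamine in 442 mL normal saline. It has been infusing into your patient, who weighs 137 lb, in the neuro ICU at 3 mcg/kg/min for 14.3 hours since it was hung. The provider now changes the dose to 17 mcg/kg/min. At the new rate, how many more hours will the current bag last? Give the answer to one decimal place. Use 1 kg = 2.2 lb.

Initial rate:
Weight = 137 lb ÷ 2.2 lb/kg = 62.27273 kg
Dose = 3 mcg/kg/min × 62.27273 kg = 186.8182 mcg/min
186.8182 mcg/min × 60 min/hr = 11209.09 mcg/hr
Concentration = 482 mg ÷ 442 mL = 1.090498 mg/mL = 1090.498 mcg/mL
Rate = 11209.09 mcg/hr ÷ 1090.498 mcg/mL = 10.27888 mL/hr
Volume infused so far = 10.27888 mL/hr × 14.3 hr = 146.9879 mL
Volume remaining = 442 − 146.9879 = 295.0121 mL
New rate:
Dose = 17 mcg/kg/min × 62.27273 kg = 1058.636 mcg/min
1058.636 mcg/min × 60 min/hr = 63518.18 mcg/hr
Rate = 63518.18 mcg/hr ÷ 1090.498 mcg/mL = 58.24696 mL/hr
Time remaining = 295.0121 mL ÷ 58.24696 mL/hr = 5.064849 hr

5.1 hours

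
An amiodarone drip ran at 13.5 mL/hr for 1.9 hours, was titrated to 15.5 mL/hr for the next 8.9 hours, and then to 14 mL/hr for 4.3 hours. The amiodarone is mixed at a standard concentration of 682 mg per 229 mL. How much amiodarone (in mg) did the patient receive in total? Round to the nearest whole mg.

667 mg

Concentration = 682 mg ÷ 229 mL = 2.978166 mg/mL
Stage 1: 13.5 mL/hr × 1.9 hr = 25.65 mL → 25.65 mL × 2.978166 mg/mL = 76.38996 mg
Stage 2: 15.5 mL/hr × 8.9 hr = 137.95 mL → 137.95 mL × 2.978166 mg/mL = 410.838 mg
Stage 3: 14 mL/hr × 4.3 hr = 60.2 mL → 60.2 mL × 2.978166 mg/mL = 179.2856 mg
Total = 76.38996 + 410.838 + 179.2856 = 666.5135 mg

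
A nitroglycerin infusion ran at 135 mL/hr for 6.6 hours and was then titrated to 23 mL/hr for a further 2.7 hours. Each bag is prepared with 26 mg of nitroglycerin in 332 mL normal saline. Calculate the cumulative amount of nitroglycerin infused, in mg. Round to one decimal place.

74.6 mg

Concentration = 26 mg ÷ 332 mL = 0.07831325 mg/mL
Stage 1: 135 mL/hr × 6.6 hr = 891 mL → 891 mL × 0.07831325 mg/mL = 69.77711 mg
Stage 2: 23 mL/hr × 2.7 hr = 62.1 mL → 62.1 mL × 0.07831325 mg/mL = 4.863253 mg
Total = 69.77711 + 4.863253 = 74.64036 mg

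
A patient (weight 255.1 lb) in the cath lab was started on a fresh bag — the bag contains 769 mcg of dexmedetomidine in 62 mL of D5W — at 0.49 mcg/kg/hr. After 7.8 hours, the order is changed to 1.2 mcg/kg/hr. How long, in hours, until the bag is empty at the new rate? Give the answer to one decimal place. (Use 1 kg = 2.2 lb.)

2.3 hours

Initial rate:
Weight = 255.1 lb ÷ 2.2 lb/kg = 115.9545 kg
Dose = 0.49 mcg/kg/hr × 115.9545 kg = 56.81773 mcg/hr
Concentration = 769 mcg ÷ 62 mL = 12.40323 mcg/mL
Rate = 56.81773 mcg/hr ÷ 12.40323 mcg/mL = 4.580883 mL/hr
Volume infused so far = 4.580883 mL/hr × 7.8 hr = 35.73089 mL
Volume remaining = 62 − 35.73089 = 26.26911 mL
New rate:
Dose = 1.2 mcg/kg/hr × 115.9545 kg = 139.1455 mcg/hr
Rate = 139.1455 mcg/hr ÷ 12.40323 mcg/mL = 11.21849 mL/hr
Time remaining = 26.26911 mL ÷ 11.21849 mL/hr = 2.341591 hr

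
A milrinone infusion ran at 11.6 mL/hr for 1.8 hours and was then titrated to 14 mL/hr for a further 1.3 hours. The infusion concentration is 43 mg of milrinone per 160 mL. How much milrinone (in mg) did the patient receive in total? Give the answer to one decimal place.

10.5 mg

Concentration = 43 mg ÷ 160 mL = 0.26875 mg/mL
Stage 1: 11.6 mL/hr × 1.8 hr = 20.88 mL → 20.88 mL × 0.26875 mg/mL = 5.6115 mg
Stage 2: 14 mL/hr × 1.3 hr = 18.2 mL → 18.2 mL × 0.26875 mg/mL = 4.89125 mg
Total = 5.6115 + 4.89125 = 10.50275 mg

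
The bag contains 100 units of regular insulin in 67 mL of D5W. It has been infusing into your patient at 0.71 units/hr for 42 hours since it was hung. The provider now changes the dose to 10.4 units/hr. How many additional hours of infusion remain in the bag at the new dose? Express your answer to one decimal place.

Initial rate:
Concentration = 100 units ÷ 67 mL = 1.492537 units/mL
Rate = 0.71 units/hr ÷ 1.492537 units/mL = 0.4757 mL/hr
Volume infused so far = 0.4757 mL/hr × 42 hr = 19.9794 mL
Volume remaining = 67 − 19.9794 = 47.0206 mL
New rate:
Rate = 10.4 units/hr ÷ 1.492537 units/mL = 6.968 mL/hr
Time remaining = 47.0206 mL ÷ 6.968 mL/hr = 6.748077 hr

6.7 hours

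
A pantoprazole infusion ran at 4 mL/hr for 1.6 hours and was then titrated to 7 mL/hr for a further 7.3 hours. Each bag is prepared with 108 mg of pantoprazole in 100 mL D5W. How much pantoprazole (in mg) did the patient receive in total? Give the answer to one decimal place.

62.1 mg

Concentration = 108 mg ÷ 100 mL = 1.08 mg/mL
Stage 1: 4 mL/hr × 1.6 hr = 6.4 mL → 6.4 mL × 1.08 mg/mL = 6.912 mg
Stage 2: 7 mL/hr × 7.3 hr = 51.1 mL → 51.1 mL × 1.08 mg/mL = 55.188 mg
Total = 6.912 + 55.188 = 62.1 mg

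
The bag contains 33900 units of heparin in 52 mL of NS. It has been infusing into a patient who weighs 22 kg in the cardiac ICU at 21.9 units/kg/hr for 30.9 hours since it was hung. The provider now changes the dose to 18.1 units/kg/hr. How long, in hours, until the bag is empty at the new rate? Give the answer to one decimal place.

Initial rate:
Dose = 21.9 units/kg/hr × 22 kg = 481.8 units/hr
Concentration = 33900 units ÷ 52 mL = 651.9231 units/mL
Rate = 481.8 units/hr ÷ 651.9231 units/mL = 0.7390442 mL/hr
Volume infused so far = 0.7390442 mL/hr × 30.9 hr = 22.83647 mL
Volume remaining = 52 − 22.83647 = 29.16353 mL
New rate:
Dose = 18.1 units/kg/hr × 22 kg = 398.2 units/hr
Rate = 398.2 units/hr ÷ 651.9231 units/mL = 0.6108083 mL/hr
Time remaining = 29.16353 mL ÷ 0.6108083 mL/hr = 47.74581 hr

47.7 hours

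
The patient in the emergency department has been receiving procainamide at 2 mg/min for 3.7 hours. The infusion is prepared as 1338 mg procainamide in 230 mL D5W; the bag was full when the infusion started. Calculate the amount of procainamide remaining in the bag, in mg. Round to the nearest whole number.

894 mg

2 mg/min × 60 min/hr = 120 mg/hr
Concentration = 1338 mg ÷ 230 mL = 5.817391 mg/mL
Rate = 120 mg/hr ÷ 5.817391 mg/mL = 20.6278 mL/hr
Volume infused = 20.6278 mL/hr × 3.7 hr = 76.32287 mL
Volume remaining = 230 − 76.32287 = 153.6771 mL
Drug remaining = 153.6771 mL × 5.817391 mg/mL = 894 mg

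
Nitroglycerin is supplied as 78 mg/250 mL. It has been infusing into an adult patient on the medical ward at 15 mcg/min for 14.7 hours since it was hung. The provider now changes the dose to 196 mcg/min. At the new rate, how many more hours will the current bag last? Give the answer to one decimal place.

5.5 hours

Initial rate:
15 mcg/min × 60 min/hr = 900 mcg/hr
Concentration = 78 mg ÷ 250 mL = 0.312 mg/mL = 312 mcg/mL
Rate = 900 mcg/hr ÷ 312 mcg/mL = 2.884615 mL/hr
Volume infused so far = 2.884615 mL/hr × 14.7 hr = 42.40385 mL
Volume remaining = 250 − 42.40385 = 207.5962 mL
New rate:
196 mcg/min × 60 min/hr = 11760 mcg/hr
Rate = 11760 mcg/hr ÷ 312 mcg/mL = 37.69231 mL/hr
Time remaining = 207.5962 mL ÷ 37.69231 mL/hr = 5.507653 hr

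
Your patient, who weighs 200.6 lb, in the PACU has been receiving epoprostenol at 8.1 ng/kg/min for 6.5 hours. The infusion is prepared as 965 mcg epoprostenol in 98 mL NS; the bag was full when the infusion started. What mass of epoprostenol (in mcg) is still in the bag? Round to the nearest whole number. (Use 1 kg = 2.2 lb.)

677 mcg

Weight = 200.6 lb ÷ 2.2 lb/kg = 91.18182 kg
Dose = 8.1 ng/kg/min × 91.18182 kg = 738.5727 ng/min
738.5727 ng/min × 60 min/hr = 44314.36 ng/hr
Concentration = 965 mcg ÷ 98 mL = 9.846939 mcg/mL = 9846.939 ng/mL
Rate = 44314.36 ng/hr ÷ 9846.939 ng/mL = 4.500319 mL/hr
Volume infused = 4.500319 mL/hr × 6.5 hr = 29.25207 mL
Volume remaining = 98 − 29.25207 = 68.74793 mL
Drug remaining = 68.74793 mL × 9846.939 ng/mL = 676956.6 ng = 676.9566 mcg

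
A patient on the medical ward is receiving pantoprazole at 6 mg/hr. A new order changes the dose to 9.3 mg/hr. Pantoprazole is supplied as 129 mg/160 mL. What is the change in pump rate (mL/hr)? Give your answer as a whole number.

4 mL/hr

At the current dose:
Concentration = 129 mg ÷ 160 mL = 0.80625 mg/mL
Rate = 6 mg/hr ÷ 0.80625 mg/mL = 7.44186 mL/hr
At the new dose:
Rate = 9.3 mg/hr ÷ 0.80625 mg/mL = 11.53488 mL/hr
Change = 11.53488 − 7.44186 = 4.093023 mL/hr → 4.093023 mL/hr increase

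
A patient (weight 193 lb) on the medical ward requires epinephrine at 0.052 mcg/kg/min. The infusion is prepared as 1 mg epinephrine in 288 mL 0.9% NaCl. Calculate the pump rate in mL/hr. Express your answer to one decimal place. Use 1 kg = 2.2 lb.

78.8 mL/hr

Weight = 193 lb ÷ 2.2 lb/kg = 87.72727 kg
Dose = 0.052 mcg/kg/min × 87.72727 kg = 4.561818 mcg/min
4.561818 mcg/min × 60 min/hr = 273.7091 mcg/hr
Concentration = 1 mg ÷ 288 mL = 0.003472222 mg/mL = 3.472222 mcg/mL
Rate = 273.7091 mcg/hr ÷ 3.472222 mcg/mL = 78.82822 mL/hr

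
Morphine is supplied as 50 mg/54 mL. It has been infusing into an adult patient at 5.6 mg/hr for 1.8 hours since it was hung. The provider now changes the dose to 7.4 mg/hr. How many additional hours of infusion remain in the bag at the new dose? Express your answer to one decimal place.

Initial rate:
Concentration = 50 mg ÷ 54 mL = 0.9259259 mg/mL
Rate = 5.6 mg/hr ÷ 0.9259259 mg/mL = 6.048 mL/hr
Volume infused so far = 6.048 mL/hr × 1.8 hr = 10.8864 mL
Volume remaining = 54 − 10.8864 = 43.1136 mL
New rate:
Rate = 7.4 mg/hr ÷ 0.9259259 mg/mL = 7.992 mL/hr
Time remaining = 43.1136 mL ÷ 7.992 mL/hr = 5.394595 hr

5.4 hours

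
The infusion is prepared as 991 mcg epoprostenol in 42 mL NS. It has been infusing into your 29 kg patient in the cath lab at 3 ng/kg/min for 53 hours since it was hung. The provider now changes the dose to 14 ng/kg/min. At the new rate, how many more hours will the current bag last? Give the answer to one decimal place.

Initial rate:
Dose = 3 ng/kg/min × 29 kg = 87 ng/min
87 ng/min × 60 min/hr = 5220 ng/hr
Concentration = 991 mcg ÷ 42 mL = 23.59524 mcg/mL = 23595.24 ng/mL
Rate = 5220 ng/hr ÷ 23595.24 ng/mL = 0.2212311 mL/hr
Volume infused so far = 0.2212311 mL/hr × 53 hr = 11.72525 mL
Volume remaining = 42 − 11.72525 = 30.27475 mL
New rate:
Dose = 14 ng/kg/min × 29 kg = 406 ng/min
406 ng/min × 60 min/hr = 24360 ng/hr
Rate = 24360 ng/hr ÷ 23595.24 ng/mL = 1.032412 mL/hr
Time remaining = 30.27475 mL ÷ 1.032412 mL/hr = 29.3243 hr

29.3 hours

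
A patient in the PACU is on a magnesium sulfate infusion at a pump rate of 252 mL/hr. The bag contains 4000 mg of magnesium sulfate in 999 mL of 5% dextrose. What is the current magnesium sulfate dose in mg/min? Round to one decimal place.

16.8 mg/min

Concentration = 4000 mg ÷ 999 mL = 4.004004 mg/mL
Drug rate = 252 mL/hr × 4.004004 mg/mL = 1009.009 mg/hr
1009.009 mg/hr ÷ 60 min/hr = 16.81682 mg/min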